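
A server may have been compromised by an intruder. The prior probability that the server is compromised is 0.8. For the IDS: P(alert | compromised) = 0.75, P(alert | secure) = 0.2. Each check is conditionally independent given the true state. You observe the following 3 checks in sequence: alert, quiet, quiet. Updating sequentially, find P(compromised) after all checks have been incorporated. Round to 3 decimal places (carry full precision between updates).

After 'alert': P(compromised) = 0.75·0.8000 / (0.75·0.8000 + 0.2·0.2000) ≈ 0.9375
After 'quiet': P(compromised) = 0.25·0.9375 / (0.25·0.9375 + 0.8·0.0625) ≈ 0.8242
After 'quiet': P(compromised) = 0.25·0.8242 / (0.25·0.8242 + 0.8·0.1758) ≈ 0.5943

0.594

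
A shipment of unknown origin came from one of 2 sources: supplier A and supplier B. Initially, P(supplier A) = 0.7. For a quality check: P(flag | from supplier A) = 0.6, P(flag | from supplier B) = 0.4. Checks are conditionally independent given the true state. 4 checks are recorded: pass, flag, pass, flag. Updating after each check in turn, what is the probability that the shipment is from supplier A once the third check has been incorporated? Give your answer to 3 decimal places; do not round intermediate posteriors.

After 'pass': P(supplier A) = 0.4·0.7000 / (0.4·0.7000 + 0.6·0.3000) ≈ 0.6087
After 'flag': P(supplier A) = 0.6·0.6087 / (0.6·0.6087 + 0.4·0.3913) ≈ 0.7000
After 'pass': P(supplier A) = 0.4·0.7000 / (0.4·0.7000 + 0.6·0.3000) ≈ 0.6087

0.609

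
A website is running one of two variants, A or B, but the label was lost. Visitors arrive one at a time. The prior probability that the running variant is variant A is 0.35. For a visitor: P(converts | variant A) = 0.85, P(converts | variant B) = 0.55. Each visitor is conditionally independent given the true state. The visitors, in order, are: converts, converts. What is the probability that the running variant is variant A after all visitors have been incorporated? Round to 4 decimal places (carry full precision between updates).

After 'converts': P(A) = 0.85·0.3500 / (0.85·0.3500 + 0.55·0.6500) ≈ 0.4542
After 'converts': P(A) = 0.85·0.4542 / (0.85·0.4542 + 0.55·0.5458) ≈ 0.5626

0.5626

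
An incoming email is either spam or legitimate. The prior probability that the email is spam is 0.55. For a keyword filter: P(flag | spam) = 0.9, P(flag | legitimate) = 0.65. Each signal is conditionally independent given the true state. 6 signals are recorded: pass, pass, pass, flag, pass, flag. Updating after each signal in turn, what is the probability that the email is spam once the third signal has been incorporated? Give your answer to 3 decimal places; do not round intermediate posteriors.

0.028

After 'pass': P(spam) = 0.1·0.5500 / (0.1·0.5500 + 0.35·0.4500) ≈ 0.2588
After 'pass': P(spam) = 0.1·0.2588 / (0.1·0.2588 + 0.35·0.7412) ≈ 0.0907
After 'pass': P(spam) = 0.1·0.0907 / (0.1·0.0907 + 0.35·0.9093) ≈ 0.0277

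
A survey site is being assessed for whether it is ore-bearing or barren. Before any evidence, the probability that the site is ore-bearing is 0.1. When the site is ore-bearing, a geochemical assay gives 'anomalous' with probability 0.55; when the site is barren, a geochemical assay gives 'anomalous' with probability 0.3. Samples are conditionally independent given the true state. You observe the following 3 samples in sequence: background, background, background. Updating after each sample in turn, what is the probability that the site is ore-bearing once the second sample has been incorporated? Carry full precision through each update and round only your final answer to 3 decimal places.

0.044

Each posterior becomes the prior for the next update.
After 'background': P(ore) = 0.45·0.1000 / (0.45·0.1000 + 0.7·0.9000) ≈ 0.0667
After 'background': P(ore) = 0.45·0.0667 / (0.45·0.0667 + 0.7·0.9333) ≈ 0.0439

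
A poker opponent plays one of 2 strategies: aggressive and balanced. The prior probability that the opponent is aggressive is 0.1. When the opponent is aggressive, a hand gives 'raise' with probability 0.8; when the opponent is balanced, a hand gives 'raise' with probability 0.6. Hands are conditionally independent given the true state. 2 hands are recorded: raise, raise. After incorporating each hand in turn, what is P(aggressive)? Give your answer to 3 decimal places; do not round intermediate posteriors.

0.165

After 'raise': P(aggressive) = 0.8·0.1000 / (0.8·0.1000 + 0.6·0.9000) ≈ 0.1290
After 'raise': P(aggressive) = 0.8·0.1290 / (0.8·0.1290 + 0.6·0.8710) ≈ 0.1649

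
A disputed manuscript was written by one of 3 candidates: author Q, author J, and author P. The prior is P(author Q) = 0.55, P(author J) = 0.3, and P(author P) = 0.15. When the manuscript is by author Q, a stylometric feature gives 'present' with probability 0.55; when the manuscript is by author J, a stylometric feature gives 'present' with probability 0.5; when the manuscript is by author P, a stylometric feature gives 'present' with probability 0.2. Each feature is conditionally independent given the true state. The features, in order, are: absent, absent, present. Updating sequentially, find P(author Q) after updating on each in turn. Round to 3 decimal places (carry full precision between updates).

After 'absent': normaliser = 0.45·0.5500 + 0.5·0.3000 + 0.8·0.1500; P(author Q) ≈ 0.4783, P(author J) ≈ 0.2899, P(author P) ≈ 0.2319
After 'absent': normaliser = 0.45·0.4783 + 0.5·0.2899 + 0.8·0.2319; P(author Q) ≈ 0.3944, P(author J) ≈ 0.2656, P(author P) ≈ 0.3400
After 'present': normaliser = 0.55·0.3944 + 0.5·0.2656 + 0.2·0.3400; P(author Q) ≈ 0.5193, P(author J) ≈ 0.3179, P(author P) ≈ 0.1628

0.519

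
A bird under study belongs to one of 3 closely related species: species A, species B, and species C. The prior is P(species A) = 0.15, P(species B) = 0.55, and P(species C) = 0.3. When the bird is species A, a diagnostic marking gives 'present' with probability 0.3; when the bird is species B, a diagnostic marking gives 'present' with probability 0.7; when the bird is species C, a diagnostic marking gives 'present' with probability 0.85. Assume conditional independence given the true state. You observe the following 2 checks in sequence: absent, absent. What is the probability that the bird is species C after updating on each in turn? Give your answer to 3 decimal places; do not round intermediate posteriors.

0.052

After 'absent': normaliser = 0.7·0.1500 + 0.3·0.5500 + 0.15·0.3000; P(species A) ≈ 0.3333, P(species B) ≈ 0.5238, P(species C) ≈ 0.1429
After 'absent': normaliser = 0.7·0.3333 + 0.3·0.5238 + 0.15·0.1429; P(species A) ≈ 0.5665, P(species B) ≈ 0.3815, P(species C) ≈ 0.0520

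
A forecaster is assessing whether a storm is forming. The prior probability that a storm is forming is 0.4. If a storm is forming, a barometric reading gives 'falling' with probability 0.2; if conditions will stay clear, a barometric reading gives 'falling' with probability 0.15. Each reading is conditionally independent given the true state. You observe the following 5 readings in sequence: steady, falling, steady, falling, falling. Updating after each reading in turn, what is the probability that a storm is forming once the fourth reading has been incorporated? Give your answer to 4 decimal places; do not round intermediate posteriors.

0.5122

After 'steady': P(storm) = 0.8·0.4000 / (0.8·0.4000 + 0.85·0.6000) ≈ 0.3855
After 'falling': P(storm) = 0.2·0.3855 / (0.2·0.3855 + 0.15·0.6145) ≈ 0.4555
After 'steady': P(storm) = 0.8·0.4555 / (0.8·0.4555 + 0.85·0.5445) ≈ 0.4405
After 'falling': P(storm) = 0.2·0.4405 / (0.2·0.4405 + 0.15·0.5595) ≈ 0.5122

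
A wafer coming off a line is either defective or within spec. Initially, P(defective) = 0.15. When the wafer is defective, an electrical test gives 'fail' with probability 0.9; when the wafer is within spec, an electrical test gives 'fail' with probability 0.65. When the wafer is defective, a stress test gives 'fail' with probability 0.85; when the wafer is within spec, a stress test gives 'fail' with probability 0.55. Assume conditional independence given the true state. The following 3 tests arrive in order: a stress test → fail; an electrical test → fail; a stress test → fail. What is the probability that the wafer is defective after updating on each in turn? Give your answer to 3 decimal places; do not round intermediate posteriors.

0.369

After a stress test='fail': P(defective) = 0.85·0.1500 / (0.85·0.1500 + 0.55·0.8500) ≈ 0.2143
After an electrical test='fail': P(defective) = 0.9·0.2143 / (0.9·0.2143 + 0.65·0.7857) ≈ 0.2741
After a stress test='fail': P(defective) = 0.85·0.2741 / (0.85·0.2741 + 0.55·0.7259) ≈ 0.3685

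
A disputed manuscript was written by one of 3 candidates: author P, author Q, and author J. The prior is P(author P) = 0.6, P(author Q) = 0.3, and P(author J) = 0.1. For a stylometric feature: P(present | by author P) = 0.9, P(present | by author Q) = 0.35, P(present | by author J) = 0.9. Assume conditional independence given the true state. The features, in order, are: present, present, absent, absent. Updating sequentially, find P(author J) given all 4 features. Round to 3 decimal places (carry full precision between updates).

After 'present': normaliser = 0.9·0.6000 + 0.35·0.3000 + 0.9·0.1000; P(author P) ≈ 0.7347, P(author Q) ≈ 0.1429, P(author J) ≈ 0.1224
After 'present': normaliser = 0.9·0.7347 + 0.35·0.1429 + 0.9·0.1224; P(author P) ≈ 0.8050, P(author Q) ≈ 0.0609, P(author J) ≈ 0.1342
After 'absent': normaliser = 0.1·0.8050 + 0.65·0.0609 + 0.1·0.1342; P(author P) ≈ 0.6031, P(author Q) ≈ 0.2964, P(author J) ≈ 0.1005
After 'absent': normaliser = 0.1·0.6031 + 0.65·0.2964 + 0.1·0.1005; P(author P) ≈ 0.2293, P(author Q) ≈ 0.7325, P(author J) ≈ 0.0382

0.038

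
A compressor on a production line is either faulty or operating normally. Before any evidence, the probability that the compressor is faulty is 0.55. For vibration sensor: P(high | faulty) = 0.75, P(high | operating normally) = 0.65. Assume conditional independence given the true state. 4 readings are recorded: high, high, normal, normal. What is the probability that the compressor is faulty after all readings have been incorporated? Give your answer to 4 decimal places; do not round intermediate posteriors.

0.4536

After 'high': P(faulty) = 0.75·0.5500 / (0.75·0.5500 + 0.65·0.4500) ≈ 0.5851
After 'high': P(faulty) = 0.75·0.5851 / (0.75·0.5851 + 0.65·0.4149) ≈ 0.6194
After 'normal': P(faulty) = 0.25·0.6194 / (0.25·0.6194 + 0.35·0.3806) ≈ 0.5375
After 'normal': P(faulty) = 0.25·0.5375 / (0.25·0.5375 + 0.35·0.4625) ≈ 0.4536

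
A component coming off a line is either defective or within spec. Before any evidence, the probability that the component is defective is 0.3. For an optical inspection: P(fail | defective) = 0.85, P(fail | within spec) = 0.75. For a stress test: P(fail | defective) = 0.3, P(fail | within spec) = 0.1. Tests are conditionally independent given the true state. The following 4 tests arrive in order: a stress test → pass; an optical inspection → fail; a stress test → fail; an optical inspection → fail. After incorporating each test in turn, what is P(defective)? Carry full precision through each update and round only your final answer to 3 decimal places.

Each posterior becomes the prior for the next update.
After a stress test='pass': P(defective) = 0.7·0.3000 / (0.7·0.3000 + 0.9·0.7000) ≈ 0.2500
After an optical inspection='fail': P(defective) = 0.85·0.2500 / (0.85·0.2500 + 0.75·0.7500) ≈ 0.2742
After a stress test='fail': P(defective) = 0.3·0.2742 / (0.3·0.2742 + 0.1·0.7258) ≈ 0.5312
After an optical inspection='fail': P(defective) = 0.85·0.5312 / (0.85·0.5312 + 0.75·0.4688) ≈ 0.5623

0.562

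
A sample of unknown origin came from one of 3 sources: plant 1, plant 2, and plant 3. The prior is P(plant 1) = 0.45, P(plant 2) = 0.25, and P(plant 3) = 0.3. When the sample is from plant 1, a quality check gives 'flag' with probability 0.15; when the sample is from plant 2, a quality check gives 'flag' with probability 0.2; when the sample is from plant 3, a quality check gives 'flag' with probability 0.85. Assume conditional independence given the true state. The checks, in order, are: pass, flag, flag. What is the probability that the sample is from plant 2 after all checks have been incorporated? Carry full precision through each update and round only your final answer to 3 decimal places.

Apply Bayes' rule sequentially, carrying P(plant 2) forward.
After 'pass': normaliser = 0.85·0.4500 + 0.8·0.2500 + 0.15·0.3000; P(plant 1) ≈ 0.6096, P(plant 2) ≈ 0.3187, P(plant 3) ≈ 0.0717
After 'flag': normaliser = 0.15·0.6096 + 0.2·0.3187 + 0.85·0.0717; P(plant 1) ≈ 0.4230, P(plant 2) ≈ 0.2949, P(plant 3) ≈ 0.2820
After 'flag': normaliser = 0.15·0.4230 + 0.2·0.2949 + 0.85·0.2820; P(plant 1) ≈ 0.1752, P(plant 2) ≈ 0.1629, P(plant 3) ≈ 0.6619

0.163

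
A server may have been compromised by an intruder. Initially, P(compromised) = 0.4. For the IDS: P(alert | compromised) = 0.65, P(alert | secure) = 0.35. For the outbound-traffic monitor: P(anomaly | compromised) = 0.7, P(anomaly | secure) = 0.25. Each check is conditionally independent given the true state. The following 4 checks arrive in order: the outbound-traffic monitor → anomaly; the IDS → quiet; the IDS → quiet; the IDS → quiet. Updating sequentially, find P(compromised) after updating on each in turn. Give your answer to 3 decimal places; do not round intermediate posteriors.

After the outbound-traffic monitor='anomaly': P(compromised) = 0.7·0.4000 / (0.7·0.4000 + 0.25·0.6000) ≈ 0.6512
After the IDS='quiet': P(compromised) = 0.35·0.6512 / (0.35·0.6512 + 0.65·0.3488) ≈ 0.5013
After the IDS='quiet': P(compromised) = 0.35·0.5013 / (0.35·0.5013 + 0.65·0.4987) ≈ 0.3512
After the IDS='quiet': P(compromised) = 0.35·0.3512 / (0.35·0.3512 + 0.65·0.6488) ≈ 0.2257

0.226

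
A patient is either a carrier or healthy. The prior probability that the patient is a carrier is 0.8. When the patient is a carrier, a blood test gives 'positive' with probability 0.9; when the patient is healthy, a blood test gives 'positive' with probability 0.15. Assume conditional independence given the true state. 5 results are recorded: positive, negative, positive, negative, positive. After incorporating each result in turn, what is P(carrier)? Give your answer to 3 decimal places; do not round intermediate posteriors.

0.923

Each posterior becomes the prior for the next update.
After 'positive': P(carrier) = 0.9·0.8000 / (0.9·0.8000 + 0.15·0.2000) ≈ 0.9600
After 'negative': P(carrier) = 0.1·0.9600 / (0.1·0.9600 + 0.85·0.0400) ≈ 0.7385
After 'positive': P(carrier) = 0.9·0.7385 / (0.9·0.7385 + 0.15·0.2615) ≈ 0.9443
After 'negative': P(carrier) = 0.1·0.9443 / (0.1·0.9443 + 0.85·0.0557) ≈ 0.6659
After 'positive': P(carrier) = 0.9·0.6659 / (0.9·0.6659 + 0.15·0.3341) ≈ 0.9228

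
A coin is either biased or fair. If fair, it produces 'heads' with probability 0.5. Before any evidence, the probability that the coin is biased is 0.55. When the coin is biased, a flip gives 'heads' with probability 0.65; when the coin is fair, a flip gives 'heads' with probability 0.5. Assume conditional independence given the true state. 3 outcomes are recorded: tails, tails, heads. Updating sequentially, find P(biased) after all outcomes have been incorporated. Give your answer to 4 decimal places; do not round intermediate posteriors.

After 'tails': P(biased) = 0.35·0.5500 / (0.35·0.5500 + 0.5·0.4500) ≈ 0.4611
After 'tails': P(biased) = 0.35·0.4611 / (0.35·0.4611 + 0.5·0.5389) ≈ 0.3746
After 'heads': P(biased) = 0.65·0.3746 / (0.65·0.3746 + 0.5·0.6254) ≈ 0.4377

0.4377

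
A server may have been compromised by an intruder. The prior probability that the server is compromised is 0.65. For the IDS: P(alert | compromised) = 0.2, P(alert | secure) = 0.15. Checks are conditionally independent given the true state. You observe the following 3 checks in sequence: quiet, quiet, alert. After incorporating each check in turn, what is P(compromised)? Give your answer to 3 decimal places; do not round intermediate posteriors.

0.687

After 'quiet': P(compromised) = 0.8·0.6500 / (0.8·0.6500 + 0.85·0.3500) ≈ 0.6361
After 'quiet': P(compromised) = 0.8·0.6361 / (0.8·0.6361 + 0.85·0.3639) ≈ 0.6219
After 'alert': P(compromised) = 0.2·0.6219 / (0.2·0.6219 + 0.15·0.3781) ≈ 0.6869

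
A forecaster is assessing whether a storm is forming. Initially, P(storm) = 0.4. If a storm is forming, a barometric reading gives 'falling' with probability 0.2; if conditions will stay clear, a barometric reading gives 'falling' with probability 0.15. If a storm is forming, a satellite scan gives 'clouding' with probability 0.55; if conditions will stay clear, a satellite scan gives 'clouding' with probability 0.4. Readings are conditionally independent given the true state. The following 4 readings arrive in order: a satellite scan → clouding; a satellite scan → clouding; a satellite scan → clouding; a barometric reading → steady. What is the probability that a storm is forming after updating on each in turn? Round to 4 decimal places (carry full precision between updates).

After a satellite scan='clouding': P(storm) = 0.55·0.4000 / (0.55·0.4000 + 0.4·0.6000) ≈ 0.4783
After a satellite scan='clouding': P(storm) = 0.55·0.4783 / (0.55·0.4783 + 0.4·0.5217) ≈ 0.5576
After a satellite scan='clouding': P(storm) = 0.55·0.5576 / (0.55·0.5576 + 0.4·0.4424) ≈ 0.6341
After a barometric reading='steady': P(storm) = 0.8·0.6341 / (0.8·0.6341 + 0.85·0.3659) ≈ 0.6199

0.6199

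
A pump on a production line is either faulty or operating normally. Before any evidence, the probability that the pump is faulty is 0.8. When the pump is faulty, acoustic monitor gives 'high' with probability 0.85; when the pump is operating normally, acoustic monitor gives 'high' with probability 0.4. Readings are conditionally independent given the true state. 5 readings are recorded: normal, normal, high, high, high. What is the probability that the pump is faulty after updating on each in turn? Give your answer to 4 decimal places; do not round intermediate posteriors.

Apply Bayes' rule sequentially, carrying P(faulty) forward.
After 'normal': P(faulty) = 0.15·0.8000 / (0.15·0.8000 + 0.6·0.2000) ≈ 0.5000
After 'normal': P(faulty) = 0.15·0.5000 / (0.15·0.5000 + 0.6·0.5000) ≈ 0.2000
After 'high': P(faulty) = 0.85·0.2000 / (0.85·0.2000 + 0.4·0.8000) ≈ 0.3469
After 'high': P(faulty) = 0.85·0.3469 / (0.85·0.3469 + 0.4·0.6531) ≈ 0.5303
After 'high': P(faulty) = 0.85·0.5303 / (0.85·0.5303 + 0.4·0.4697) ≈ 0.7058

0.7058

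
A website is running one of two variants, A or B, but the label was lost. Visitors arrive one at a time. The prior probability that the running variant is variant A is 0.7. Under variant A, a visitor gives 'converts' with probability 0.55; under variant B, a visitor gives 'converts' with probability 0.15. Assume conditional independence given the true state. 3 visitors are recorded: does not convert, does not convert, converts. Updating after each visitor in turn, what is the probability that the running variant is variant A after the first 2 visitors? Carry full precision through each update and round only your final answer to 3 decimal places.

0.395

After 'does not convert': P(A) = 0.45·0.7000 / (0.45·0.7000 + 0.85·0.3000) ≈ 0.5526
After 'does not convert': P(A) = 0.45·0.5526 / (0.45·0.5526 + 0.85·0.4474) ≈ 0.3954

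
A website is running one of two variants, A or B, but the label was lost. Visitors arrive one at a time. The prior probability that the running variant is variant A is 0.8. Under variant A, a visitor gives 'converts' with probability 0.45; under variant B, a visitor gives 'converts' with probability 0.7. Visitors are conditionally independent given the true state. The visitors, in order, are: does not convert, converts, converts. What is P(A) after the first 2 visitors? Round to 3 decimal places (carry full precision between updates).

0.825

After 'does not convert': P(A) = 0.55·0.8000 / (0.55·0.8000 + 0.3·0.2000) ≈ 0.8800
After 'converts': P(A) = 0.45·0.8800 / (0.45·0.8800 + 0.7·0.1200) ≈ 0.8250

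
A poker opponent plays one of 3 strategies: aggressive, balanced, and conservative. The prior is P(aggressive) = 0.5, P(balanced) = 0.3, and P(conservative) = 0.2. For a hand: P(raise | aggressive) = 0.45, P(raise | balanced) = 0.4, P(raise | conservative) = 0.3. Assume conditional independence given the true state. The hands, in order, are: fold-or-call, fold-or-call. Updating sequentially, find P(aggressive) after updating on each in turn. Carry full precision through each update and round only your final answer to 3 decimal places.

0.423

After 'fold-or-call': normaliser = 0.55·0.5000 + 0.6·0.3000 + 0.7·0.2000; P(aggressive) ≈ 0.4622, P(balanced) ≈ 0.3025, P(conservative) ≈ 0.2353
After 'fold-or-call': normaliser = 0.55·0.4622 + 0.6·0.3025 + 0.7·0.2353; P(aggressive) ≈ 0.4234, P(balanced) ≈ 0.3023, P(conservative) ≈ 0.2743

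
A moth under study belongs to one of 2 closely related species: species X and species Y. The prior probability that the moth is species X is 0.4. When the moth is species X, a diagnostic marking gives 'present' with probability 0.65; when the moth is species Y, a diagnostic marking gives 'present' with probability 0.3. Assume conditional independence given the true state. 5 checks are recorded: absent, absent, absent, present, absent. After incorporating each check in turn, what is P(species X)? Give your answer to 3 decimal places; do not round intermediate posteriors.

0.083

Each posterior becomes the prior for the next update.
After 'absent': P(species X) = 0.35·0.4000 / (0.35·0.4000 + 0.7·0.6000) ≈ 0.2500
After 'absent': P(species X) = 0.35·0.2500 / (0.35·0.2500 + 0.7·0.7500) ≈ 0.1429
After 'absent': P(species X) = 0.35·0.1429 / (0.35·0.1429 + 0.7·0.8571) ≈ 0.0769
After 'present': P(species X) = 0.65·0.0769 / (0.65·0.0769 + 0.3·0.9231) ≈ 0.1529
After 'absent': P(species X) = 0.35·0.1529 / (0.35·0.1529 + 0.7·0.8471) ≈ 0.0828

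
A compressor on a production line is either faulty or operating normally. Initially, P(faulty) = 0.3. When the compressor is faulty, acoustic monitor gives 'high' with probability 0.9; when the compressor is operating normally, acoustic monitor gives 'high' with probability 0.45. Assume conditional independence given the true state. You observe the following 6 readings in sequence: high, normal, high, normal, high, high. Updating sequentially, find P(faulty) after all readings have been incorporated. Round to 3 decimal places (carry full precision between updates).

After 'high': P(faulty) = 0.9·0.3000 / (0.9·0.3000 + 0.45·0.7000) ≈ 0.4615
After 'normal': P(faulty) = 0.1·0.4615 / (0.1·0.4615 + 0.55·0.5385) ≈ 0.1348
After 'high': P(faulty) = 0.9·0.1348 / (0.9·0.1348 + 0.45·0.8652) ≈ 0.2376
After 'normal': P(faulty) = 0.1·0.2376 / (0.1·0.2376 + 0.55·0.7624) ≈ 0.0536
After 'high': P(faulty) = 0.9·0.0536 / (0.9·0.0536 + 0.45·0.9464) ≈ 0.1018
After 'high': P(faulty) = 0.9·0.1018 / (0.9·0.1018 + 0.45·0.8982) ≈ 0.1848

0.185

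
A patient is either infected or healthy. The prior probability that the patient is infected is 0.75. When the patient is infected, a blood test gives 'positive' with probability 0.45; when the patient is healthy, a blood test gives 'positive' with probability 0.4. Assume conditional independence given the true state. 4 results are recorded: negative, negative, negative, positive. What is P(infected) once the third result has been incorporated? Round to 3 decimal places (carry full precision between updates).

0.698

After 'negative': P(infected) = 0.55·0.7500 / (0.55·0.7500 + 0.6·0.2500) ≈ 0.7333
After 'negative': P(infected) = 0.55·0.7333 / (0.55·0.7333 + 0.6·0.2667) ≈ 0.7160
After 'negative': P(infected) = 0.55·0.7160 / (0.55·0.7160 + 0.6·0.2840) ≈ 0.6980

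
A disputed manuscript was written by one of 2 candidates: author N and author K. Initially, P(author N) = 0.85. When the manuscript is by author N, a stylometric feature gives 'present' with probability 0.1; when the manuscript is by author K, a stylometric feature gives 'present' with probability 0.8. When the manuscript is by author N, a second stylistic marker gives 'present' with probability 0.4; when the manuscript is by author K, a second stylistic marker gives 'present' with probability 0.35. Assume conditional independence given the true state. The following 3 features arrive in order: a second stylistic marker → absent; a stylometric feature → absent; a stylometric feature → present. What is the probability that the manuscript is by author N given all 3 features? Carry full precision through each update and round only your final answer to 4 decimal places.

Each posterior becomes the prior for the next update.
After a second stylistic marker='absent': P(author N) = 0.6·0.8500 / (0.6·0.8500 + 0.65·0.1500) ≈ 0.8395
After a stylometric feature='absent': P(author N) = 0.9·0.8395 / (0.9·0.8395 + 0.2·0.1605) ≈ 0.9592
After a stylometric feature='present': P(author N) = 0.1·0.9592 / (0.1·0.9592 + 0.8·0.0408) ≈ 0.7463

0.7463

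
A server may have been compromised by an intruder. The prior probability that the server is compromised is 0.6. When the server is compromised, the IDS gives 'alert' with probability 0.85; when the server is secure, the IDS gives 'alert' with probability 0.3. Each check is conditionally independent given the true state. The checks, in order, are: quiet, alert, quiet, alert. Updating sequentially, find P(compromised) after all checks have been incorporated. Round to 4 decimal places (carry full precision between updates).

Apply Bayes' rule sequentially, carrying P(compromised) forward.
After 'quiet': P(compromised) = 0.15·0.6000 / (0.15·0.6000 + 0.7·0.4000) ≈ 0.2432
After 'alert': P(compromised) = 0.85·0.2432 / (0.85·0.2432 + 0.3·0.7568) ≈ 0.4766
After 'quiet': P(compromised) = 0.15·0.4766 / (0.15·0.4766 + 0.7·0.5234) ≈ 0.1633
After 'alert': P(compromised) = 0.85·0.1633 / (0.85·0.1633 + 0.3·0.8367) ≈ 0.3561

0.3561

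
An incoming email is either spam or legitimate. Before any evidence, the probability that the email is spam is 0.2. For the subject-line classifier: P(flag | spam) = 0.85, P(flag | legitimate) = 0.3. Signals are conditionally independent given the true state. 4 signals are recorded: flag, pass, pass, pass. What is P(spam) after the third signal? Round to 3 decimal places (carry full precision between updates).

0.032

After 'flag': P(spam) = 0.85·0.2000 / (0.85·0.2000 + 0.3·0.8000) ≈ 0.4146
After 'pass': P(spam) = 0.15·0.4146 / (0.15·0.4146 + 0.7·0.5854) ≈ 0.1318
After 'pass': P(spam) = 0.15·0.1318 / (0.15·0.1318 + 0.7·0.8682) ≈ 0.0315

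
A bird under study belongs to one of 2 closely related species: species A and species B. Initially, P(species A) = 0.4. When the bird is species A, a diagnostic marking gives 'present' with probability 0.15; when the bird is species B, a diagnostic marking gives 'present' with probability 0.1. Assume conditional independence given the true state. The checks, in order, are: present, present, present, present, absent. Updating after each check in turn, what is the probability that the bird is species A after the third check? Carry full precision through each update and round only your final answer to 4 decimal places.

0.6923

After 'present': P(species A) = 0.15·0.4000 / (0.15·0.4000 + 0.1·0.6000) ≈ 0.5000
After 'present': P(species A) = 0.15·0.5000 / (0.15·0.5000 + 0.1·0.5000) ≈ 0.6000
After 'present': P(species A) = 0.15·0.6000 / (0.15·0.6000 + 0.1·0.4000) ≈ 0.6923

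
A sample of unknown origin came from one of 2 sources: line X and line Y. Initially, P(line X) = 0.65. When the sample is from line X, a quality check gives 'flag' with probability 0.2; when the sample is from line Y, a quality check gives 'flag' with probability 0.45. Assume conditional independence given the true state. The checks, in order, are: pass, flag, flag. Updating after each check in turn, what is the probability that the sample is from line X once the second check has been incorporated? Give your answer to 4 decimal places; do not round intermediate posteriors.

After 'pass': P(line X) = 0.8·0.6500 / (0.8·0.6500 + 0.55·0.3500) ≈ 0.7298
After 'flag': P(line X) = 0.2·0.7298 / (0.2·0.7298 + 0.45·0.2702) ≈ 0.5456

0.5456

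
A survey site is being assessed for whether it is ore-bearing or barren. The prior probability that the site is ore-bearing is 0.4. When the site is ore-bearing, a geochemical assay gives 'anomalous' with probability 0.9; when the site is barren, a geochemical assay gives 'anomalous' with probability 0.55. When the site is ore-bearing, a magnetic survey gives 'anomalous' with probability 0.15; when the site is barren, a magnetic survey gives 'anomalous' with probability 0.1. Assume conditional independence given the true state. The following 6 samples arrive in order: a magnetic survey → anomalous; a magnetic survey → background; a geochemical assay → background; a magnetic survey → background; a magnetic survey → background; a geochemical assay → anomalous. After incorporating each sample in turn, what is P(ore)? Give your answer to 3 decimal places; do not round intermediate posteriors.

0.234

After a magnetic survey='anomalous': P(ore) = 0.15·0.4000 / (0.15·0.4000 + 0.1·0.6000) ≈ 0.5000
After a magnetic survey='background': P(ore) = 0.85·0.5000 / (0.85·0.5000 + 0.9·0.5000) ≈ 0.4857
After a geochemical assay='background': P(ore) = 0.1·0.4857 / (0.1·0.4857 + 0.45·0.5143) ≈ 0.1735
After a magnetic survey='background': P(ore) = 0.85·0.1735 / (0.85·0.1735 + 0.9·0.8265) ≈ 0.1654
After a magnetic survey='background': P(ore) = 0.85·0.1654 / (0.85·0.1654 + 0.9·0.8346) ≈ 0.1577
After a geochemical assay='anomalous': P(ore) = 0.9·0.1577 / (0.9·0.1577 + 0.55·0.8423) ≈ 0.2345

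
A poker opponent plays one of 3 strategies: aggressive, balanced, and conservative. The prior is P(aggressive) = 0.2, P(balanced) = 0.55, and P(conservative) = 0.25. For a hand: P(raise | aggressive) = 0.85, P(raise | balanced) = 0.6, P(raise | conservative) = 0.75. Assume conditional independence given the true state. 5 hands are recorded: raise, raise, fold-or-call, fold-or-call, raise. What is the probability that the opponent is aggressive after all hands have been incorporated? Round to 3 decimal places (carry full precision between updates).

0.097

After 'raise': normaliser = 0.85·0.2000 + 0.6·0.5500 + 0.75·0.2500; P(aggressive) ≈ 0.2473, P(balanced) ≈ 0.4800, P(conservative) ≈ 0.2727
After 'raise': normaliser = 0.85·0.2473 + 0.6·0.4800 + 0.75·0.2727; P(aggressive) ≈ 0.2991, P(balanced) ≈ 0.4098, P(conservative) ≈ 0.2911
After 'fold-or-call': normaliser = 0.15·0.2991 + 0.4·0.4098 + 0.25·0.2911; P(aggressive) ≈ 0.1593, P(balanced) ≈ 0.5822, P(conservative) ≈ 0.2584
After 'fold-or-call': normaliser = 0.15·0.1593 + 0.4·0.5822 + 0.25·0.2584; P(aggressive) ≈ 0.0744, P(balanced) ≈ 0.7246, P(conservative) ≈ 0.2010
After 'raise': normaliser = 0.85·0.0744 + 0.6·0.7246 + 0.75·0.2010; P(aggressive) ≈ 0.0974, P(balanced) ≈ 0.6702, P(conservative) ≈ 0.2324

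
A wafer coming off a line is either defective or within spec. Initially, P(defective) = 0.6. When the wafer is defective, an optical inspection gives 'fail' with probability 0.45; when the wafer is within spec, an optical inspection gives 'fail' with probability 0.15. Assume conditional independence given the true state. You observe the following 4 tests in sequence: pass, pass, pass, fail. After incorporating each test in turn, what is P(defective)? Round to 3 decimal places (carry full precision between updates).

After 'pass': P(defective) = 0.55·0.6000 / (0.55·0.6000 + 0.85·0.4000) ≈ 0.4925
After 'pass': P(defective) = 0.55·0.4925 / (0.55·0.4925 + 0.85·0.5075) ≈ 0.3858
After 'pass': P(defective) = 0.55·0.3858 / (0.55·0.3858 + 0.85·0.6142) ≈ 0.2889
After 'fail': P(defective) = 0.45·0.2889 / (0.45·0.2889 + 0.15·0.7111) ≈ 0.5494

0.549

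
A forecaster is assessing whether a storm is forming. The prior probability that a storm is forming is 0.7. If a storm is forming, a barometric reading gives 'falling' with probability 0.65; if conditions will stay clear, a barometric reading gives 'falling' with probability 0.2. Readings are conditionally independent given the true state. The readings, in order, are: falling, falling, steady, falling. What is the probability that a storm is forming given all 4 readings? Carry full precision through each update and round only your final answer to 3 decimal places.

0.972

After 'falling': P(storm) = 0.65·0.7000 / (0.65·0.7000 + 0.2·0.3000) ≈ 0.8835
After 'falling': P(storm) = 0.65·0.8835 / (0.65·0.8835 + 0.2·0.1165) ≈ 0.9610
After 'steady': P(storm) = 0.35·0.9610 / (0.35·0.9610 + 0.8·0.0390) ≈ 0.9151
After 'falling': P(storm) = 0.65·0.9151 / (0.65·0.9151 + 0.2·0.0849) ≈ 0.9723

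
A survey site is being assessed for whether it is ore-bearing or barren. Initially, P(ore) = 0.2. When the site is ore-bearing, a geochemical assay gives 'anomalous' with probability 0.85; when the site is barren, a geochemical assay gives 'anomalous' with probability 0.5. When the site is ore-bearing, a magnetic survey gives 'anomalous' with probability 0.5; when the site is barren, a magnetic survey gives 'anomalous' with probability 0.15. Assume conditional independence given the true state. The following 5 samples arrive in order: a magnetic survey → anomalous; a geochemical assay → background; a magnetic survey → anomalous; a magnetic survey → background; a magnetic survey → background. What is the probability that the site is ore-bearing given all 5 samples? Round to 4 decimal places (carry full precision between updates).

After a magnetic survey='anomalous': P(ore) = 0.5·0.2000 / (0.5·0.2000 + 0.15·0.8000) ≈ 0.4545
After a geochemical assay='background': P(ore) = 0.15·0.4545 / (0.15·0.4545 + 0.5·0.5455) ≈ 0.2000
After a magnetic survey='anomalous': P(ore) = 0.5·0.2000 / (0.5·0.2000 + 0.15·0.8000) ≈ 0.4545
After a magnetic survey='background': P(ore) = 0.5·0.4545 / (0.5·0.4545 + 0.85·0.5455) ≈ 0.3289
After a magnetic survey='background': P(ore) = 0.5·0.3289 / (0.5·0.3289 + 0.85·0.6711) ≈ 0.2238

0.2238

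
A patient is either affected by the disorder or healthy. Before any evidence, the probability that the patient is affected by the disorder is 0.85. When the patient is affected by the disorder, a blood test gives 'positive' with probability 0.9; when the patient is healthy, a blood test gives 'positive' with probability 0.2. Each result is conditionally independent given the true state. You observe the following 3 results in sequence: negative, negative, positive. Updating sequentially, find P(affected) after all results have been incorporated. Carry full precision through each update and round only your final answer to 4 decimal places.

0.2849

After 'negative': P(affected) = 0.1·0.8500 / (0.1·0.8500 + 0.8·0.1500) ≈ 0.4146
After 'negative': P(affected) = 0.1·0.4146 / (0.1·0.4146 + 0.8·0.5854) ≈ 0.0813
After 'positive': P(affected) = 0.9·0.0813 / (0.9·0.0813 + 0.2·0.9187) ≈ 0.2849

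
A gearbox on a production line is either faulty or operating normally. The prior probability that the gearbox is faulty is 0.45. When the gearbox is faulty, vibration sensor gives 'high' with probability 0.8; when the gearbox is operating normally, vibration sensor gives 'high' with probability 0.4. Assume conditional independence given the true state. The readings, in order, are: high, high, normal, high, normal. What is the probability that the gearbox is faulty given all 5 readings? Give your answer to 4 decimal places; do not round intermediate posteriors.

After 'high': P(faulty) = 0.8·0.4500 / (0.8·0.4500 + 0.4·0.5500) ≈ 0.6207
After 'high': P(faulty) = 0.8·0.6207 / (0.8·0.6207 + 0.4·0.3793) ≈ 0.7660
After 'normal': P(faulty) = 0.2·0.7660 / (0.2·0.7660 + 0.6·0.2340) ≈ 0.5217
After 'high': P(faulty) = 0.8·0.5217 / (0.8·0.5217 + 0.4·0.4783) ≈ 0.6857
After 'normal': P(faulty) = 0.2·0.6857 / (0.2·0.6857 + 0.6·0.3143) ≈ 0.4211

0.4211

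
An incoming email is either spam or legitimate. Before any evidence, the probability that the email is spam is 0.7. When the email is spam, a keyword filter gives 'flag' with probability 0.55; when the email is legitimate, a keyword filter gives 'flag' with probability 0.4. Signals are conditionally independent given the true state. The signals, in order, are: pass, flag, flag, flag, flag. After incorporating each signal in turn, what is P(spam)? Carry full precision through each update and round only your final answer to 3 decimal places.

After 'pass': P(spam) = 0.45·0.7000 / (0.45·0.7000 + 0.6·0.3000) ≈ 0.6364
After 'flag': P(spam) = 0.55·0.6364 / (0.55·0.6364 + 0.4·0.3636) ≈ 0.7064
After 'flag': P(spam) = 0.55·0.7064 / (0.55·0.7064 + 0.4·0.2936) ≈ 0.7679
After 'flag': P(spam) = 0.55·0.7679 / (0.55·0.7679 + 0.4·0.2321) ≈ 0.8198
After 'flag': P(spam) = 0.55·0.8198 / (0.55·0.8198 + 0.4·0.1802) ≈ 0.8622

0.862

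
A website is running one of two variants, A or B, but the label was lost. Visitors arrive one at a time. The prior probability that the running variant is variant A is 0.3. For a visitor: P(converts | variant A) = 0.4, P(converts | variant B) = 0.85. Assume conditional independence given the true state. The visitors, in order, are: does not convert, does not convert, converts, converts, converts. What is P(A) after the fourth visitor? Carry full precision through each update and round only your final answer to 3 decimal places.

After 'does not convert': P(A) = 0.6·0.3000 / (0.6·0.3000 + 0.15·0.7000) ≈ 0.6316
After 'does not convert': P(A) = 0.6·0.6316 / (0.6·0.6316 + 0.15·0.3684) ≈ 0.8727
After 'converts': P(A) = 0.4·0.8727 / (0.4·0.8727 + 0.85·0.1273) ≈ 0.7634
After 'converts': P(A) = 0.4·0.7634 / (0.4·0.7634 + 0.85·0.2366) ≈ 0.6029

0.603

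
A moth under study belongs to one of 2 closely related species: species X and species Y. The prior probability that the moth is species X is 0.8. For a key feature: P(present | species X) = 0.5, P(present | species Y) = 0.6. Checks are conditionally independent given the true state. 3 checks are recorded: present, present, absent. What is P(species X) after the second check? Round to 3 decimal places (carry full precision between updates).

0.735

After 'present': P(species X) = 0.5·0.8000 / (0.5·0.8000 + 0.6·0.2000) ≈ 0.7692
After 'present': P(species X) = 0.5·0.7692 / (0.5·0.7692 + 0.6·0.2308) ≈ 0.7353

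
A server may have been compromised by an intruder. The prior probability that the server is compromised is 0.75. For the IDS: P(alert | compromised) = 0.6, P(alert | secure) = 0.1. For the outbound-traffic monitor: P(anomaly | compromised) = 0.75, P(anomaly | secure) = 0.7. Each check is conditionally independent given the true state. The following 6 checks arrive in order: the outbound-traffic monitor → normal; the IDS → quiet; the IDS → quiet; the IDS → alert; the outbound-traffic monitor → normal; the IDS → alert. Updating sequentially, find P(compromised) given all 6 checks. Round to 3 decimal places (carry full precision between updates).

0.937

After the outbound-traffic monitor='normal': P(compromised) = 0.25·0.7500 / (0.25·0.7500 + 0.3·0.2500) ≈ 0.7143
After the IDS='quiet': P(compromised) = 0.4·0.7143 / (0.4·0.7143 + 0.9·0.2857) ≈ 0.5263
After the IDS='quiet': P(compromised) = 0.4·0.5263 / (0.4·0.5263 + 0.9·0.4737) ≈ 0.3306
After the IDS='alert': P(compromised) = 0.6·0.3306 / (0.6·0.3306 + 0.1·0.6694) ≈ 0.7477
After the outbound-traffic monitor='normal': P(compromised) = 0.25·0.7477 / (0.25·0.7477 + 0.3·0.2523) ≈ 0.7117
After the IDS='alert': P(compromised) = 0.6·0.7117 / (0.6·0.7117 + 0.1·0.2883) ≈ 0.9368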